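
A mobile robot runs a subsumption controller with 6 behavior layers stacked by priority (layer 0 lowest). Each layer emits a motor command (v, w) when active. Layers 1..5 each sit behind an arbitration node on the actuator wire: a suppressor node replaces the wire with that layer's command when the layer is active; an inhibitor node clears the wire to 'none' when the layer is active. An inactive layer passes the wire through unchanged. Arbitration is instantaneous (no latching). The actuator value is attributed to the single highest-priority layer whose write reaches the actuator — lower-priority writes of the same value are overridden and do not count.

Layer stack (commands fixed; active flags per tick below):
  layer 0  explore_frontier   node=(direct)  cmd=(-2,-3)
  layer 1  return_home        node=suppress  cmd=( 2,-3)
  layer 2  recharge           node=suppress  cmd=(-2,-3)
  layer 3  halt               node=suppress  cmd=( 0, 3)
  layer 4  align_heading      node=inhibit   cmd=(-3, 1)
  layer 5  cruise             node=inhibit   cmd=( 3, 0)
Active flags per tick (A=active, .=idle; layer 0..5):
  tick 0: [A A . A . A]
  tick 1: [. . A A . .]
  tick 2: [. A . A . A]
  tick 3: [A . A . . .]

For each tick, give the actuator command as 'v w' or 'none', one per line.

none
0 3
none
-2 -3

tick 0:
  L0 explore_frontier: active, feeds wire = (-2, -3)
  L1 return_home: active, suppressor → wire = (2, -3)
  L2 recharge: idle → wire stays (2, -3)
  L3 halt: active, suppressor → wire = (0, 3)
  L4 align_heading: idle → wire stays (0, 3)
  L5 cruise: active, inhibitor → wire = none
  actuator = none
tick 1:
  L0 explore_frontier: idle → wire = none
  L1 return_home: idle → wire stays none
  L2 recharge: active, suppressor → wire = (-2, -3)
  L3 halt: active, suppressor → wire = (0, 3)
  L4 align_heading: idle → wire stays (0, 3)
  L5 cruise: idle → wire stays (0, 3)
  actuator = (0, 3)
tick 2:
  L0 explore_frontier: idle → wire = none
  L1 return_home: active, suppressor → wire = (2, -3)
  L2 recharge: idle → wire stays (2, -3)
  L3 halt: active, suppressor → wire = (0, 3)
  L4 align_heading: idle → wire stays (0, 3)
  L5 cruise: active, inhibitor → wire = none
  actuator = none
tick 3:
  L0 explore_frontier: active, feeds wire = (-2, -3)
  L1 return_home: idle → wire stays (-2, -3)
  L2 recharge: active, suppressor → wire = (-2, -3)
  L3 halt: idle → wire stays (-2, -3)
  L4 align_heading: idle → wire stays (-2, -3)
  L5 cruise: idle → wire stays (-2, -3)
  actuator = (-2, -3)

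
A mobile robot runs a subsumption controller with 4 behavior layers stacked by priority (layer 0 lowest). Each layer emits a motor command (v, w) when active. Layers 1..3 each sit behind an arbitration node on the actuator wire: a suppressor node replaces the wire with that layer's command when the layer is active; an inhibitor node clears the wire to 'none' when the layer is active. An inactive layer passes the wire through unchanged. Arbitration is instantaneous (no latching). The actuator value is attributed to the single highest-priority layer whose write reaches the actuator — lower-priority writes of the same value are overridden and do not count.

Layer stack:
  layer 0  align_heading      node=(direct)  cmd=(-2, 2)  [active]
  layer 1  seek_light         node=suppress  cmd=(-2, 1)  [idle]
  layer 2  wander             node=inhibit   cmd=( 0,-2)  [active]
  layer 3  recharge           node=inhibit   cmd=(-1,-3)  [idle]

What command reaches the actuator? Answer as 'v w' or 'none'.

none

layer 0 (align_heading) active — direct: (-2, 2)
layer 1 (seek_light) idle — unchanged: (-2, 2)
layer 2 (wander) active — inhibits: none
layer 3 (recharge) idle — unchanged: none
→ actuator none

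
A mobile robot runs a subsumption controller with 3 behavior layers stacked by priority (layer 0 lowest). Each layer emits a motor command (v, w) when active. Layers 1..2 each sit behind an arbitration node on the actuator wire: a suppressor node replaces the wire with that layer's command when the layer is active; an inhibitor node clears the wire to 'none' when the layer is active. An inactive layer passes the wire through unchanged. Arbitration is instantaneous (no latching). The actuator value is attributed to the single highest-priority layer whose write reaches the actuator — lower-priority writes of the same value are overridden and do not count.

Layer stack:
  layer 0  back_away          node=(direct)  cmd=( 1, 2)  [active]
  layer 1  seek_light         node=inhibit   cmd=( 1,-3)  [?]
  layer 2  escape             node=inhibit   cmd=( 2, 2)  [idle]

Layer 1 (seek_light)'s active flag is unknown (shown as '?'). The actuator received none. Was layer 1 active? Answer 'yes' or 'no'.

yes

If layer 1 is active=yes:
  actuator would be none
If layer 1 is active=no:
  actuator would be (1, 2)
Observed none, so layer 1 was active.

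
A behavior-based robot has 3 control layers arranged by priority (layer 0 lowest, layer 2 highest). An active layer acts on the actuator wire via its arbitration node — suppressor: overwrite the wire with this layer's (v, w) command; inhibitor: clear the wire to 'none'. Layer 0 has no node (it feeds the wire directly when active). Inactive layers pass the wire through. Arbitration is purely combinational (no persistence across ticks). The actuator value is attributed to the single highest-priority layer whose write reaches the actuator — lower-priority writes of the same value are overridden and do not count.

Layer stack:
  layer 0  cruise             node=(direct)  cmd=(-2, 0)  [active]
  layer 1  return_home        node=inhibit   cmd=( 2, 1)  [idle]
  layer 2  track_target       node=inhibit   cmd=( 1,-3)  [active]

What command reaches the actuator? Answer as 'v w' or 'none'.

L0 cruise: active, feeds wire = (-2, 0)
L1 return_home: idle → wire stays (-2, 0)
L2 track_target: active, inhibitor → wire = none
actuator = none

none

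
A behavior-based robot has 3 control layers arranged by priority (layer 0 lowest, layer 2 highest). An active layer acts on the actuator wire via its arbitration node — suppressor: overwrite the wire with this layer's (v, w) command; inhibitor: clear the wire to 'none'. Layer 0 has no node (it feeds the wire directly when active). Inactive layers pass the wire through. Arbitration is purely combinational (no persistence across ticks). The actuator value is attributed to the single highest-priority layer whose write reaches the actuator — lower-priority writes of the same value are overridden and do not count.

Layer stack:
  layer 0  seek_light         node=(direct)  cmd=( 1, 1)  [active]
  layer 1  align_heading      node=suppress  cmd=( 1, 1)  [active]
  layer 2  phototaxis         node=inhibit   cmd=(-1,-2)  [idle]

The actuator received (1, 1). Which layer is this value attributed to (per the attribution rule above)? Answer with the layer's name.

align_heading

layer 0 (seek_light) active — direct: (1, 1)
layer 1 (align_heading) active — suppresses: (1, 1)
layer 2 (phototaxis) idle — unchanged: (1, 1)
→ actuator (1, 1)
last writer: layer 1 = align_heading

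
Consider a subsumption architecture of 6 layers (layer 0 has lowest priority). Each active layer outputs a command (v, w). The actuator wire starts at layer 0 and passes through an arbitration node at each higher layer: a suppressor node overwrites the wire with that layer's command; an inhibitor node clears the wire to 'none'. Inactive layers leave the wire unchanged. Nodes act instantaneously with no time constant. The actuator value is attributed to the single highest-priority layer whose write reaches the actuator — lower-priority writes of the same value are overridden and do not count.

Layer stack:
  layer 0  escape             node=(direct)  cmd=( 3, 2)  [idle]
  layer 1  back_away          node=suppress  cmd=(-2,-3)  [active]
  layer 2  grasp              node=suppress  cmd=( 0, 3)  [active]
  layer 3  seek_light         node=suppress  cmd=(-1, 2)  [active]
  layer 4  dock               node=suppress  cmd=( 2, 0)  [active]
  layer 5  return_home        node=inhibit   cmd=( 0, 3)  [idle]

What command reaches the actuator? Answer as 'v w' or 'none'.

2 0

[0] escape off; wire := none
[1] back_away on (suppress); wire := (-2, -3)
[2] grasp on (suppress); wire := (0, 3)
[3] seek_light on (suppress); wire := (-1, 2)
[4] dock on (suppress); wire := (2, 0)
[5] return_home off; pass (2, 0)
output (2, 0)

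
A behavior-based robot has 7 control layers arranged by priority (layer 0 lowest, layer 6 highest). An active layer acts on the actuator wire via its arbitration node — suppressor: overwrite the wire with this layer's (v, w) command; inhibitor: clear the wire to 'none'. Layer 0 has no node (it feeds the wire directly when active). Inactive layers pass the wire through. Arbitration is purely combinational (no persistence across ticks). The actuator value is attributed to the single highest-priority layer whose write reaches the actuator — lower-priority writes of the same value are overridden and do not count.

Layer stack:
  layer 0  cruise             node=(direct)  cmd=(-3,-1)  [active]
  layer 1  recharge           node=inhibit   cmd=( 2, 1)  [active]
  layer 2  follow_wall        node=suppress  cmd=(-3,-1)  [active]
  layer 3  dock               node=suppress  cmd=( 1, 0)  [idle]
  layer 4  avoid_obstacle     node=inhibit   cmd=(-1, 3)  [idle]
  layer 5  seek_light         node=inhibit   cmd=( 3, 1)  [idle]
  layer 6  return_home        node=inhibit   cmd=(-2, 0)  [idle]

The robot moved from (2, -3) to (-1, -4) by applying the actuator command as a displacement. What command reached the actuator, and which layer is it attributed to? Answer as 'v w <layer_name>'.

-3 -1 follow_wall

displacement = (-1, -4) − (2, -3) = (-3, -1)
[0] cruise on; wire := (-3, -1)
[1] recharge on (inhibit); wire := none
[2] follow_wall on (suppress); wire := (-3, -1)
[3] dock off; pass (-3, -1)
[4] avoid_obstacle off; pass (-3, -1)
[5] seek_light off; pass (-3, -1)
[6] return_home off; pass (-3, -1)
output (-3, -1) — from layer 2 (follow_wall)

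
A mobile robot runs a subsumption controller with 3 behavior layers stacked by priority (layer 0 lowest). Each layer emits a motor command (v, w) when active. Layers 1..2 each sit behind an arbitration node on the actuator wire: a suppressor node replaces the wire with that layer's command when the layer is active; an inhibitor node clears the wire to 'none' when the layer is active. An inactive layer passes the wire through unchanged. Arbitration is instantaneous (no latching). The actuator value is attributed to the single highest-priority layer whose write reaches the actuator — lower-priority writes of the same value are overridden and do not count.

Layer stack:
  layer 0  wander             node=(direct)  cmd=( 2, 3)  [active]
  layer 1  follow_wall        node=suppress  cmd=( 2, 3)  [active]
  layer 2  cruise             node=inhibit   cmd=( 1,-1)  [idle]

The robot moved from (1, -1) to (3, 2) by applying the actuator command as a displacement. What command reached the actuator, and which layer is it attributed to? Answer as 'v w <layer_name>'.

2 3 follow_wall

displacement = (3, 2) − (1, -1) = (2, 3)
L0 wander: active, feeds wire = (2, 3)
L1 follow_wall: active, suppressor → wire = (2, 3)
L2 cruise: idle → wire stays (2, 3)
actuator = (2, 3) — from layer 1 (follow_wall)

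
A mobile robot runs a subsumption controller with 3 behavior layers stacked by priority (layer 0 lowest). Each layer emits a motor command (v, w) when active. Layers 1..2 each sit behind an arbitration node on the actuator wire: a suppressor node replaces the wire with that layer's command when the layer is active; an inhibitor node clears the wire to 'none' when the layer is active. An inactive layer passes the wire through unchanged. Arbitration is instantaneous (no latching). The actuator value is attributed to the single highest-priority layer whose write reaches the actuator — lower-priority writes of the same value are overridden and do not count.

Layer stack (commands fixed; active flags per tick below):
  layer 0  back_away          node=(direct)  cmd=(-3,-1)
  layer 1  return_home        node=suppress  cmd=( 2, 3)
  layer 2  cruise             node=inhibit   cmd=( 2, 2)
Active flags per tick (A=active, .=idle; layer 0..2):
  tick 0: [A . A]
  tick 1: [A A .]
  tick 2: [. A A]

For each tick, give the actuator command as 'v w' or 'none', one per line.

tick 0:
  L0 back_away: active, feeds wire = (-3, -1)
  L1 return_home: idle → wire stays (-3, -1)
  L2 cruise: active, inhibitor → wire = none
  actuator = none
tick 1:
  L0 back_away: active, feeds wire = (-3, -1)
  L1 return_home: active, suppressor → wire = (2, 3)
  L2 cruise: idle → wire stays (2, 3)
  actuator = (2, 3)
tick 2:
  L0 back_away: idle → wire = none
  L1 return_home: active, suppressor → wire = (2, 3)
  L2 cruise: active, inhibitor → wire = none
  actuator = none

none
2 3
none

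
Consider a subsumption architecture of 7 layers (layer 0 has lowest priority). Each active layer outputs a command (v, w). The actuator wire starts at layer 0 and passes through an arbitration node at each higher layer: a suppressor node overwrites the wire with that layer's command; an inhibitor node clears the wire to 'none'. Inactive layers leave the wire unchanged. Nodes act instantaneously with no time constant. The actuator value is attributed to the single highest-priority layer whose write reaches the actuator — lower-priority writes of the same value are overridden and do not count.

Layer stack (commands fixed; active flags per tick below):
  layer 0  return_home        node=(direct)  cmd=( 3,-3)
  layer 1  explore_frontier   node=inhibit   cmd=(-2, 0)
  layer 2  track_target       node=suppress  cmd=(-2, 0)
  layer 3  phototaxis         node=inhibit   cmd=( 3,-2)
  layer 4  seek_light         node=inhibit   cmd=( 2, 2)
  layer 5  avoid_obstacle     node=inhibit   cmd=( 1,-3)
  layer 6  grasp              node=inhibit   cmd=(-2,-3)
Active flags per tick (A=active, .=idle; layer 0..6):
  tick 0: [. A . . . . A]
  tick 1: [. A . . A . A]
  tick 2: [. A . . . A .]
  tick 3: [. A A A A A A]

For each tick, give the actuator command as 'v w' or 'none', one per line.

tick 0:
  L0 return_home: idle → wire = none
  L1 explore_frontier: active, inhibitor → wire = none
  L2 track_target: idle → wire stays none
  L3 phototaxis: idle → wire stays none
  L4 seek_light: idle → wire stays none
  L5 avoid_obstacle: idle → wire stays none
  L6 grasp: active, inhibitor → wire = none
  actuator = none
tick 1:
  L0 return_home: idle → wire = none
  L1 explore_frontier: active, inhibitor → wire = none
  L2 track_target: idle → wire stays none
  L3 phototaxis: idle → wire stays none
  L4 seek_light: active, inhibitor → wire = none
  L5 avoid_obstacle: idle → wire stays none
  L6 grasp: active, inhibitor → wire = none
  actuator = none
tick 2:
  L0 return_home: idle → wire = none
  L1 explore_frontier: active, inhibitor → wire = none
  L2 track_target: idle → wire stays none
  L3 phototaxis: idle → wire stays none
  L4 seek_light: idle → wire stays none
  L5 avoid_obstacle: active, inhibitor → wire = none
  L6 grasp: idle → wire stays none
  actuator = none
tick 3:
  L0 return_home: idle → wire = none
  L1 explore_frontier: active, inhibitor → wire = none
  L2 track_target: active, suppressor → wire = (-2, 0)
  L3 phototaxis: active, inhibitor → wire = none
  L4 seek_light: active, inhibitor → wire = none
  L5 avoid_obstacle: active, inhibitor → wire = none
  L6 grasp: active, inhibitor → wire = none
  actuator = none

none
none
none
none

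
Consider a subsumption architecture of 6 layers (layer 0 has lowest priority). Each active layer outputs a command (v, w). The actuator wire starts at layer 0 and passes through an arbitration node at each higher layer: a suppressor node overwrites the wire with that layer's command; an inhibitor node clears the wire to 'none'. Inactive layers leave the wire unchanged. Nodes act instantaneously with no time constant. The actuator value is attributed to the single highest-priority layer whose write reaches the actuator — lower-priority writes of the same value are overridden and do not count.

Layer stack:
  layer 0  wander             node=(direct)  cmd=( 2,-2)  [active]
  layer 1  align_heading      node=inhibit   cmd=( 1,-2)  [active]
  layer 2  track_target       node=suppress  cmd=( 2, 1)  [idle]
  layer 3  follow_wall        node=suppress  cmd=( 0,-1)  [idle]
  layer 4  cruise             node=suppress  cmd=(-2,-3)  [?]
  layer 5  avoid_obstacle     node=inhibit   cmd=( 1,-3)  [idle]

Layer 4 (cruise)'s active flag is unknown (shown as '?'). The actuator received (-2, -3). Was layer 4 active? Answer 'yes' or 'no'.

If layer 4 is active=yes:
  actuator would be (-2, -3)
If layer 4 is active=no:
  actuator would be none
Observed (-2, -3), so layer 4 was active.

yes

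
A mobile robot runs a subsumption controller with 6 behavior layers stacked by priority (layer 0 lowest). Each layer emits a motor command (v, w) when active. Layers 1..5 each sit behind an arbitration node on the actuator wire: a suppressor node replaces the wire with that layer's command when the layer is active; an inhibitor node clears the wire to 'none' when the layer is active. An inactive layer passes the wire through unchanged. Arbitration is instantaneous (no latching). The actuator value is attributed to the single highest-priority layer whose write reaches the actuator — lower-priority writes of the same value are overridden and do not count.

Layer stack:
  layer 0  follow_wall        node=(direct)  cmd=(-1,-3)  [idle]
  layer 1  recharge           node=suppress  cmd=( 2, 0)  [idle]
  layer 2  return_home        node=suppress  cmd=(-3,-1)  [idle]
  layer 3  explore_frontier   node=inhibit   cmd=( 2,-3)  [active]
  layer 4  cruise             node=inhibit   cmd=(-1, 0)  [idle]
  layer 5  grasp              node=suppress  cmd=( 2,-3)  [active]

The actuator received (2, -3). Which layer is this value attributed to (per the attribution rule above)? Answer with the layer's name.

grasp

layer 0 (follow_wall) idle — none
layer 1 (recharge) idle — unchanged: none
layer 2 (return_home) idle — unchanged: none
layer 3 (explore_frontier) active — inhibits: none
layer 4 (cruise) idle — unchanged: none
layer 5 (grasp) active — suppresses: (2, -3)
→ actuator (2, -3)
last writer: layer 5 = grasp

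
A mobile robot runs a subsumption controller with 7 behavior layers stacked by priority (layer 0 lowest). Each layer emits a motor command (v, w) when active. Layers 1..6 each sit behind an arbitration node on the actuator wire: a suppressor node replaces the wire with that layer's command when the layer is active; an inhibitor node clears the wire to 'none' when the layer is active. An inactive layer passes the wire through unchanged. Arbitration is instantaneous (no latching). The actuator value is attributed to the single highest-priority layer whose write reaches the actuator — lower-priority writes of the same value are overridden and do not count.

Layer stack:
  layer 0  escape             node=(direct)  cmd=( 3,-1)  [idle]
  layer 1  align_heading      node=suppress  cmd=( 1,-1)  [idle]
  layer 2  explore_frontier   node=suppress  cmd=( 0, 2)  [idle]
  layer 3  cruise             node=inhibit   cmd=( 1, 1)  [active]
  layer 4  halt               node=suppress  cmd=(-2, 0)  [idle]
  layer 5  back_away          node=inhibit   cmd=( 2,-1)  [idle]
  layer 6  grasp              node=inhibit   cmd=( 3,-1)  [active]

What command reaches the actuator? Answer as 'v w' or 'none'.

L0 escape: idle → wire = none
L1 align_heading: idle → wire stays none
L2 explore_frontier: idle → wire stays none
L3 cruise: active, inhibitor → wire = none
L4 halt: idle → wire stays none
L5 back_away: idle → wire stays none
L6 grasp: active, inhibitor → wire = none
actuator = none

none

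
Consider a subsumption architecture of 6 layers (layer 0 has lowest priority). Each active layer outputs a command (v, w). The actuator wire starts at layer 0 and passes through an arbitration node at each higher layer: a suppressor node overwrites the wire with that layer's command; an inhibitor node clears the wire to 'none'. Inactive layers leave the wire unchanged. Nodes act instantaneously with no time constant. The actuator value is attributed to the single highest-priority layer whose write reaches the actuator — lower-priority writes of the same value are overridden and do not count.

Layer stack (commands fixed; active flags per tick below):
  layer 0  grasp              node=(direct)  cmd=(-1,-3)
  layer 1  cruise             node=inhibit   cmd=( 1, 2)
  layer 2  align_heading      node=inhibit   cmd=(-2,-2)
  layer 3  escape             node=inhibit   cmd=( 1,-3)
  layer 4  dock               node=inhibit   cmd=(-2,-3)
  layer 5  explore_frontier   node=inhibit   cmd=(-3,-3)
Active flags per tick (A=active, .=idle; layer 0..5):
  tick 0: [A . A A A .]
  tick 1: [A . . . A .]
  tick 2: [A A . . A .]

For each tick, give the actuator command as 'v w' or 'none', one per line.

tick 0:
  L0 grasp: active, feeds wire = (-1, -3)
  L1 cruise: idle → wire stays (-1, -3)
  L2 align_heading: active, inhibitor → wire = none
  L3 escape: active, inhibitor → wire = none
  L4 dock: active, inhibitor → wire = none
  L5 explore_frontier: idle → wire stays none
  actuator = none
tick 1:
  L0 grasp: active, feeds wire = (-1, -3)
  L1 cruise: idle → wire stays (-1, -3)
  L2 align_heading: idle → wire stays (-1, -3)
  L3 escape: idle → wire stays (-1, -3)
  L4 dock: active, inhibitor → wire = none
  L5 explore_frontier: idle → wire stays none
  actuator = none
tick 2:
  L0 grasp: active, feeds wire = (-1, -3)
  L1 cruise: active, inhibitor → wire = none
  L2 align_heading: idle → wire stays none
  L3 escape: idle → wire stays none
  L4 dock: active, inhibitor → wire = none
  L5 explore_frontier: idle → wire stays none
  actuator = none

none
none
none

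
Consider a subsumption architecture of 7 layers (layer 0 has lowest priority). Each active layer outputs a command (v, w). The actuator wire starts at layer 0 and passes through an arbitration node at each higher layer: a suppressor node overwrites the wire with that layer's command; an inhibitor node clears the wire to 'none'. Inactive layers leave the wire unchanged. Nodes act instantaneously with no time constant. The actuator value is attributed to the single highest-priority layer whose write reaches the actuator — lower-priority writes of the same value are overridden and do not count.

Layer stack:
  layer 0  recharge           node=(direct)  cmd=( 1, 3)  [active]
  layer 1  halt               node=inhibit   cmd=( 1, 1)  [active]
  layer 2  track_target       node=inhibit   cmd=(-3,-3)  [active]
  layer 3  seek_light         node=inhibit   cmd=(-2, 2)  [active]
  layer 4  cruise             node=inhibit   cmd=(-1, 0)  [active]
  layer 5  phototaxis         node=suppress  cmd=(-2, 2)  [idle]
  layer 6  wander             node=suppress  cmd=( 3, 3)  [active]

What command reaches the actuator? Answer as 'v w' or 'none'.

3 3

L0 recharge: active, feeds wire = (1, 3)
L1 halt: active, inhibitor → wire = none
L2 track_target: active, inhibitor → wire = none
L3 seek_light: active, inhibitor → wire = none
L4 cruise: active, inhibitor → wire = none
L5 phototaxis: idle → wire stays none
L6 wander: active, suppressor → wire = (3, 3)
actuator = (3, 3)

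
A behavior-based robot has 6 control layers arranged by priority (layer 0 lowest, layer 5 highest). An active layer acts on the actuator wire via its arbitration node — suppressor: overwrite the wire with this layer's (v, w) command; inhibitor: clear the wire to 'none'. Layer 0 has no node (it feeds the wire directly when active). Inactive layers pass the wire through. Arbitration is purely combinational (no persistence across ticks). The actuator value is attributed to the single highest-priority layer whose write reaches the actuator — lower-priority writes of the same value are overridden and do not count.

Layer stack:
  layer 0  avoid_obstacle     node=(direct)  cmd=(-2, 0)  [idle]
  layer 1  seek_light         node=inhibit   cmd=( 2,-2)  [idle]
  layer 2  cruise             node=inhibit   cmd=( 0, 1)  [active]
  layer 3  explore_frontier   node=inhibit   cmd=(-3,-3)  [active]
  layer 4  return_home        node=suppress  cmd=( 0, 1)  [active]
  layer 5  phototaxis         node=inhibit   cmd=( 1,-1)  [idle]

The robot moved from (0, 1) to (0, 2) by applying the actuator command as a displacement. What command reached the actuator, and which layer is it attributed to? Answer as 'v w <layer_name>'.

0 1 return_home

displacement = (0, 2) − (0, 1) = (0, 1)
L0 avoid_obstacle: idle → wire = none
L1 seek_light: idle → wire stays none
L2 cruise: active, inhibitor → wire = none
L3 explore_frontier: active, inhibitor → wire = none
L4 return_home: active, suppressor → wire = (0, 1)
L5 phototaxis: idle → wire stays (0, 1)
actuator = (0, 1) — from layer 4 (return_home)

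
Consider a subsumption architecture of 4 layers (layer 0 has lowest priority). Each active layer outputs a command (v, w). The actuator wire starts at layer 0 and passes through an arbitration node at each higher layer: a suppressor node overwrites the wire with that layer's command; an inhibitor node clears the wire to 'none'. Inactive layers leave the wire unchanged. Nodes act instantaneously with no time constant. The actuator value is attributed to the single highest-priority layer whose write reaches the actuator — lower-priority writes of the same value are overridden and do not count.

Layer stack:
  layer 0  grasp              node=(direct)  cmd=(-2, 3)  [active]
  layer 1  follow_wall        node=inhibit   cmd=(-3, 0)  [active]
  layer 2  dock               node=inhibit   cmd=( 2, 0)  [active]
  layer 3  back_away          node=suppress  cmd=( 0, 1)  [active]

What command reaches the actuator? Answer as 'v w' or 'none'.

0 1

layer 0 (grasp) active — direct: (-2, 3)
layer 1 (follow_wall) active — inhibits: none
layer 2 (dock) active — inhibits: none
layer 3 (back_away) active — suppresses: (0, 1)
→ actuator (0, 1)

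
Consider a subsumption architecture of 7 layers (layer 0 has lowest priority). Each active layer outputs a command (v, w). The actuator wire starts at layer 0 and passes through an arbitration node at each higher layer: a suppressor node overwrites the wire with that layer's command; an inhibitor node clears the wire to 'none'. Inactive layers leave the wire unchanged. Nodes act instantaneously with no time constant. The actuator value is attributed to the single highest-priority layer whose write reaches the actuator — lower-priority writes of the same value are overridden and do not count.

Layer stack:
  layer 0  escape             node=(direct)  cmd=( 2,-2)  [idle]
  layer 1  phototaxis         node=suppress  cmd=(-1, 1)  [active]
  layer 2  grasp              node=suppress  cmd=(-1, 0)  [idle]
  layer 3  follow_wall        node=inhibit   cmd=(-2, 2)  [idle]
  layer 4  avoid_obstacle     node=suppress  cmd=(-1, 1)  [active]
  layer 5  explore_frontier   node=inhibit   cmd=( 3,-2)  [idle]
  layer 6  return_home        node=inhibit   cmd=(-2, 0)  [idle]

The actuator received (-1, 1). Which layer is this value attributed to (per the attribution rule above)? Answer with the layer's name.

avoid_obstacle

L0 escape: idle → wire = none
L1 phototaxis: active, suppressor → wire = (-1, 1)
L2 grasp: idle → wire stays (-1, 1)
L3 follow_wall: idle → wire stays (-1, 1)
L4 avoid_obstacle: active, suppressor → wire = (-1, 1)
L5 explore_frontier: idle → wire stays (-1, 1)
L6 return_home: idle → wire stays (-1, 1)
actuator = (-1, 1)
last writer: layer 4 = avoid_obstacle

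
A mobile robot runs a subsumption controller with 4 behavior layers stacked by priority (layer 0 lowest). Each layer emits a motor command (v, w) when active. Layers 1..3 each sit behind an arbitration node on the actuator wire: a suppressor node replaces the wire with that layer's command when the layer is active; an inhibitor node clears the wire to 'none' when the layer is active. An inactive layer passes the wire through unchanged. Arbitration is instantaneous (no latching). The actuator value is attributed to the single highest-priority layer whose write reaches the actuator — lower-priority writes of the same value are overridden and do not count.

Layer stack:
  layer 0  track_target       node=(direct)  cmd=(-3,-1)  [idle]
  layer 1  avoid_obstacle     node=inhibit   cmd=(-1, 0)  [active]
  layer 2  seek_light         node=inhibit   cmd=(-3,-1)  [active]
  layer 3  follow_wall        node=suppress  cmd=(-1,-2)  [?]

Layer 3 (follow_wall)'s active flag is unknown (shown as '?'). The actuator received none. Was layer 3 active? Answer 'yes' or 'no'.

If layer 3 is active=yes:
  actuator would be (-1, -2)
If layer 3 is active=no:
  actuator would be none
Observed none, so layer 3 was idle.

no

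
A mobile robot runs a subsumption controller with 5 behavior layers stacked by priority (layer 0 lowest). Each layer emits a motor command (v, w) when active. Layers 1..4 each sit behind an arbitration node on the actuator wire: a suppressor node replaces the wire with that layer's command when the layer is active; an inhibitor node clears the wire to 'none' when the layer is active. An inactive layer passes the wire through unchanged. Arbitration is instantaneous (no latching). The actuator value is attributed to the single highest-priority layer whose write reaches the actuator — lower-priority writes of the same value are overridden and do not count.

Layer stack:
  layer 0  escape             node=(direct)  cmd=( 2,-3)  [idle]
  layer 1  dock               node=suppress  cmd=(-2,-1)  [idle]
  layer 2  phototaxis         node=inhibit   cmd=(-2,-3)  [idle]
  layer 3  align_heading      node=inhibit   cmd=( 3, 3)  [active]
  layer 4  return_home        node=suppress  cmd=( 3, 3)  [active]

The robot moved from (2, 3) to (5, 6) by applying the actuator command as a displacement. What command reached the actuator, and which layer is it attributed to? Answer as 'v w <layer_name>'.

3 3 return_home

displacement = (5, 6) − (2, 3) = (3, 3)
layer 0 (escape) idle — none
layer 1 (dock) idle — unchanged: none
layer 2 (phototaxis) idle — unchanged: none
layer 3 (align_heading) active — inhibits: none
layer 4 (return_home) active — suppresses: (3, 3)
→ actuator (3, 3) — from layer 4 (return_home)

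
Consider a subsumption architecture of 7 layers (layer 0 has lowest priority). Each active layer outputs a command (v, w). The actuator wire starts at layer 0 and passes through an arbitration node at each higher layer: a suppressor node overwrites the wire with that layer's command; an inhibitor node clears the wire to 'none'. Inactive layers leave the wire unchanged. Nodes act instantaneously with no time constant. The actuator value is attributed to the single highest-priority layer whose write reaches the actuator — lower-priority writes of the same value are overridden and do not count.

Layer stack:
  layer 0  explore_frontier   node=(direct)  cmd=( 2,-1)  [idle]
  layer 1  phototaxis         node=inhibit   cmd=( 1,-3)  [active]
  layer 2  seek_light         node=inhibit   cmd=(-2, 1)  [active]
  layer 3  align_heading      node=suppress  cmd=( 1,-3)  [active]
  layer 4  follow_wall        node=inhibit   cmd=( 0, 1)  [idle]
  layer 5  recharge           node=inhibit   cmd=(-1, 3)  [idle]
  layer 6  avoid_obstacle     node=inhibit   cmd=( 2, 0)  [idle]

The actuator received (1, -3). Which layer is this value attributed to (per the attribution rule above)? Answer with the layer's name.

L0 explore_frontier: idle → wire = none
L1 phototaxis: active, inhibitor → wire = none
L2 seek_light: active, inhibitor → wire = none
L3 align_heading: active, suppressor → wire = (1, -3)
L4 follow_wall: idle → wire stays (1, -3)
L5 recharge: idle → wire stays (1, -3)
L6 avoid_obstacle: idle → wire stays (1, -3)
actuator = (1, -3)
last writer: layer 3 = align_heading

align_heading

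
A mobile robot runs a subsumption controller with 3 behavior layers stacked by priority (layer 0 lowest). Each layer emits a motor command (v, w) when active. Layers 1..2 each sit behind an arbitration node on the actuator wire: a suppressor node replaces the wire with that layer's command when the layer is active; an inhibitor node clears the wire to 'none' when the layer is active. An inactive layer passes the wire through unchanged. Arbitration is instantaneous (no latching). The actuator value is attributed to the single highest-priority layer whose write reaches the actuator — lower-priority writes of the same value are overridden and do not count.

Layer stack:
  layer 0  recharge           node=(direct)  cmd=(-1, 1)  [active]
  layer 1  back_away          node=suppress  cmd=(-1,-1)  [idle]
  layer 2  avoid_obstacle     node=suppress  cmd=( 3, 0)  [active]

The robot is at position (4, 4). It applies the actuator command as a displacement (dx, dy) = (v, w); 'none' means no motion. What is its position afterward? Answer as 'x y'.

7 4

layer 0 (recharge) active — direct: (-1, 1)
layer 1 (back_away) idle — unchanged: (-1, 1)
layer 2 (avoid_obstacle) active — suppresses: (3, 0)
→ actuator (3, 0)
position: (4, 4) + (3, 0) = (7, 4)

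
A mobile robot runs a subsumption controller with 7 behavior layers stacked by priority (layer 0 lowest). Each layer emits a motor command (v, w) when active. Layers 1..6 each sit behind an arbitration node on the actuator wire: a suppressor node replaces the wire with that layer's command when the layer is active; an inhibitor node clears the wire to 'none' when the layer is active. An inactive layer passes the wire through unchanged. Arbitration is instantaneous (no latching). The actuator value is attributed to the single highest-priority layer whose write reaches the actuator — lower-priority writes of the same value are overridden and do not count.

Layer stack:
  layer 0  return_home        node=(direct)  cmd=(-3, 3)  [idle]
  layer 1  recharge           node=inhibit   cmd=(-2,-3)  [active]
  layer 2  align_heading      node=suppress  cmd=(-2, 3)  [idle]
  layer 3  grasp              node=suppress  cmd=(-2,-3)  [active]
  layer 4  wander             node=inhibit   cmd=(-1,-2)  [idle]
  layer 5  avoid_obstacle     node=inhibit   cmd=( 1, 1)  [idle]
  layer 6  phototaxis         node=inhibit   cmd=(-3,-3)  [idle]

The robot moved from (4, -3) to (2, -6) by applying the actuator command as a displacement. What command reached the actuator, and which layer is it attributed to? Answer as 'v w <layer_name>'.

displacement = (2, -6) − (4, -3) = (-2, -3)
layer 0 (return_home) idle — none
layer 1 (recharge) active — inhibits: none
layer 2 (align_heading) idle — unchanged: none
layer 3 (grasp) active — suppresses: (-2, -3)
layer 4 (wander) idle — unchanged: (-2, -3)
layer 5 (avoid_obstacle) idle — unchanged: (-2, -3)
layer 6 (phototaxis) idle — unchanged: (-2, -3)
→ actuator (-2, -3) — from layer 3 (grasp)

-2 -3 grasp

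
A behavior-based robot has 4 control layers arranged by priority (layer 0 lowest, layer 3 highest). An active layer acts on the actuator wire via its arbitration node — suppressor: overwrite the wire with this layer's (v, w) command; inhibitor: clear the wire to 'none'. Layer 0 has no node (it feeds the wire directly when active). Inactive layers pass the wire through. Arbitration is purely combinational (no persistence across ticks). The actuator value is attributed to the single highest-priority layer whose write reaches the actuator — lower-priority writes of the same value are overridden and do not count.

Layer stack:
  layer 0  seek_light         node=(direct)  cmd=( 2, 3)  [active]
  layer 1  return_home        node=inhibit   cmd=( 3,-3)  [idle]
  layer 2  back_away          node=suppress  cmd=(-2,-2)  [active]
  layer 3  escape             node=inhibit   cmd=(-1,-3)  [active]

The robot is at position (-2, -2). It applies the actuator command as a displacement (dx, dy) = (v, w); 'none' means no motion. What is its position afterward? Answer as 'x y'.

-2 -2

[0] seek_light on; wire := (2, 3)
[1] return_home off; pass (2, 3)
[2] back_away on (suppress); wire := (-2, -2)
[3] escape on (inhibit); wire := none
output none
position: (-2, -2) + none = (-2, -2)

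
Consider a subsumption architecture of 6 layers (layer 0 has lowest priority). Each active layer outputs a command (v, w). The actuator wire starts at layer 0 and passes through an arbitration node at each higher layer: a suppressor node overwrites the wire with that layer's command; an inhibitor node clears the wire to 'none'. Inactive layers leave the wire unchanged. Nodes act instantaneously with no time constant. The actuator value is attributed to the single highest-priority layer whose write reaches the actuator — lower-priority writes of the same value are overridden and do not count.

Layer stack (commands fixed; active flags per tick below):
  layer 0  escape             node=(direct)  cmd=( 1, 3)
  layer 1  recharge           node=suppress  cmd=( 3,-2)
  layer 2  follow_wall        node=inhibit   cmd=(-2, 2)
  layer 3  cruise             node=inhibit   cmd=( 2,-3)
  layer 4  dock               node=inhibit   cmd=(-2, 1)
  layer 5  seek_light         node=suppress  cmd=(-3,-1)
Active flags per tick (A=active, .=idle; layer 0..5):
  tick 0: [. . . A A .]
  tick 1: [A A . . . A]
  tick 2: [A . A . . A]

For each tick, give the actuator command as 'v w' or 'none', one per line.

none
-3 -1
-3 -1

tick 0:
  [0] escape off; wire := none
  [1] recharge off; pass none
  [2] follow_wall off; pass none
  [3] cruise on (inhibit); wire := none
  [4] dock on (inhibit); wire := none
  [5] seek_light off; pass none
  output none
tick 1:
  [0] escape on; wire := (1, 3)
  [1] recharge on (suppress); wire := (3, -2)
  [2] follow_wall off; pass (3, -2)
  [3] cruise off; pass (3, -2)
  [4] dock off; pass (3, -2)
  [5] seek_light on (suppress); wire := (-3, -1)
  output (-3, -1)
tick 2:
  [0] escape on; wire := (1, 3)
  [1] recharge off; pass (1, 3)
  [2] follow_wall on (inhibit); wire := none
  [3] cruise off; pass none
  [4] dock off; pass none
  [5] seek_light on (suppress); wire := (-3, -1)
  output (-3, -1)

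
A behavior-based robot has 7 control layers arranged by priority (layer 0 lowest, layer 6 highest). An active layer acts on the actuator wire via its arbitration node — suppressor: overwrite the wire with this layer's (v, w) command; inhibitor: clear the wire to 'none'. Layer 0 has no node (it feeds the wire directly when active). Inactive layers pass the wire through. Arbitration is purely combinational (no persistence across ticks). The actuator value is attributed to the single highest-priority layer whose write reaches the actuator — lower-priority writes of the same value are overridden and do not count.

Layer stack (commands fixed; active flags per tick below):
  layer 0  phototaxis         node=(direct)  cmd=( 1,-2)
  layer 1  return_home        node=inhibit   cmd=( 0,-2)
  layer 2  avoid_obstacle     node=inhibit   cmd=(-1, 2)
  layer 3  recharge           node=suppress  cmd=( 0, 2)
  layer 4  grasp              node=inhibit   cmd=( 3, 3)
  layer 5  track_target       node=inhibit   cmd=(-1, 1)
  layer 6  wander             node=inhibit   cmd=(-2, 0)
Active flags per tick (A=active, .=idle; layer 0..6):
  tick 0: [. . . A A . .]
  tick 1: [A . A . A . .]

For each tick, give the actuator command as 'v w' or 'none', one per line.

tick 0:
  [0] phototaxis off; wire := none
  [1] return_home off; pass none
  [2] avoid_obstacle off; pass none
  [3] recharge on (suppress); wire := (0, 2)
  [4] grasp on (inhibit); wire := none
  [5] track_target off; pass none
  [6] wander off; pass none
  output none
tick 1:
  [0] phototaxis on; wire := (1, -2)
  [1] return_home off; pass (1, -2)
  [2] avoid_obstacle on (inhibit); wire := none
  [3] recharge off; pass none
  [4] grasp on (inhibit); wire := none
  [5] track_target off; pass none
  [6] wander off; pass none
  output none

none
none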